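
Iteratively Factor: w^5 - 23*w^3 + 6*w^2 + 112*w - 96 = (w - 4)*(w^4 + 4*w^3 - 7*w^2 - 22*w + 24) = (w - 4)*(w + 3)*(w^3 + w^2 - 10*w + 8) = (w - 4)*(w - 2)*(w + 3)*(w^2 + 3*w - 4) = (w - 4)*(w - 2)*(w - 1)*(w + 3)*(w + 4)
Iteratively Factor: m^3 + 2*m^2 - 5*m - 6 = (m - 2)*(m^2 + 4*m + 3) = (m - 2)*(m + 1)*(m + 3)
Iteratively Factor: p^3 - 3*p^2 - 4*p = (p + 1)*(p^2 - 4*p) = (p - 4)*(p + 1)*(p)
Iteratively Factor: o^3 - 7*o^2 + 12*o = (o - 4)*(o^2 - 3*o) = (o - 4)*(o - 3)*(o)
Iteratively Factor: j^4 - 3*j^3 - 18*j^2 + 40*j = (j + 4)*(j^3 - 7*j^2 + 10*j) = (j - 5)*(j + 4)*(j^2 - 2*j) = j*(j - 5)*(j + 4)*(j - 2)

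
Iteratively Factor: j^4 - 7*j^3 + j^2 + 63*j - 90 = (j - 3)*(j^3 - 4*j^2 - 11*j + 30) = (j - 3)*(j - 2)*(j^2 - 2*j - 15) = (j - 3)*(j - 2)*(j + 3)*(j - 5)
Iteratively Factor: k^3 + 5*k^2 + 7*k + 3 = (k + 1)*(k^2 + 4*k + 3) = (k + 1)^2*(k + 3)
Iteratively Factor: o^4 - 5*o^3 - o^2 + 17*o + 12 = (o + 1)*(o^3 - 6*o^2 + 5*o + 12) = (o + 1)^2*(o^2 - 7*o + 12) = (o - 4)*(o + 1)^2*(o - 3)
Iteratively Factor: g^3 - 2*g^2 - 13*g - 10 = (g + 2)*(g^2 - 4*g - 5) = (g - 5)*(g + 2)*(g + 1)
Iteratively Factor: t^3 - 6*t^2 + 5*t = (t - 5)*(t^2 - t) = t*(t - 5)*(t - 1)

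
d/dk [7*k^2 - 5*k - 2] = 14*k - 5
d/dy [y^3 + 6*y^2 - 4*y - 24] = 3*y^2 + 12*y - 4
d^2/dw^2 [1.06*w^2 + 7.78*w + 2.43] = 2.12000000000000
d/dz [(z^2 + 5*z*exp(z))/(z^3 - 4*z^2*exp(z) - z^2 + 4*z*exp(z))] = ((z + 5*exp(z))*(4*z^2*exp(z) - 3*z^2 + 4*z*exp(z) + 2*z - 4*exp(z)) + (5*z*exp(z) + 2*z + 5*exp(z))*(z^2 - 4*z*exp(z) - z + 4*exp(z)))/(z*(z^2 - 4*z*exp(z) - z + 4*exp(z))^2)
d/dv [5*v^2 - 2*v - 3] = 10*v - 2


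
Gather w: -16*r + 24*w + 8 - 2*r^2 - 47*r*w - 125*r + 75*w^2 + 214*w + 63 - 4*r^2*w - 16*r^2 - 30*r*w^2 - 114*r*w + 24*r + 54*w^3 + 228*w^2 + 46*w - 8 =-18*r^2 - 117*r + 54*w^3 + w^2*(303 - 30*r) + w*(-4*r^2 - 161*r + 284) + 63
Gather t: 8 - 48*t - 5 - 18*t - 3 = -66*t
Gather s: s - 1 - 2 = s - 3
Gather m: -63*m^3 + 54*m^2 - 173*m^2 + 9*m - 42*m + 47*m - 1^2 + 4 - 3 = -63*m^3 - 119*m^2 + 14*m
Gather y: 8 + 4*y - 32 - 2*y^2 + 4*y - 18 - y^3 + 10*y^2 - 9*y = -y^3 + 8*y^2 - y - 42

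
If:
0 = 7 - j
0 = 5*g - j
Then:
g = 7/5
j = 7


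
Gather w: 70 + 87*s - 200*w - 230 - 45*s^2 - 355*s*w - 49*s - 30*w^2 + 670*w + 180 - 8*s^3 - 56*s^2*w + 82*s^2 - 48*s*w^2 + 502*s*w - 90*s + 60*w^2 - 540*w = -8*s^3 + 37*s^2 - 52*s + w^2*(30 - 48*s) + w*(-56*s^2 + 147*s - 70) + 20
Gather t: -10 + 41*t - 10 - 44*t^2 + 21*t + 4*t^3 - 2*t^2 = 4*t^3 - 46*t^2 + 62*t - 20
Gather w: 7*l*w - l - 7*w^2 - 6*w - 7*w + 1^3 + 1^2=-l - 7*w^2 + w*(7*l - 13) + 2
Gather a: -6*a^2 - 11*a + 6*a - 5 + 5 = -6*a^2 - 5*a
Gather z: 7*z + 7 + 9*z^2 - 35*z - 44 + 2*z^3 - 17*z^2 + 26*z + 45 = 2*z^3 - 8*z^2 - 2*z + 8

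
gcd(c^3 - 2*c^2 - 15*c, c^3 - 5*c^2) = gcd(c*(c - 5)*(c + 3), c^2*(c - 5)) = c^2 - 5*c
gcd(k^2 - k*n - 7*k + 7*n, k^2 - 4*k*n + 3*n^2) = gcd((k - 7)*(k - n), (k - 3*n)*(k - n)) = k - n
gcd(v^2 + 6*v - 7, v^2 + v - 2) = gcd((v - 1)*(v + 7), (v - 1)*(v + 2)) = v - 1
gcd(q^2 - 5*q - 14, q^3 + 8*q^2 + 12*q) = q + 2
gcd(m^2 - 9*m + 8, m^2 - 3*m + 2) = m - 1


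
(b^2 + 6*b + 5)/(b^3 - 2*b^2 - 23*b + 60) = (b + 1)/(b^2 - 7*b + 12)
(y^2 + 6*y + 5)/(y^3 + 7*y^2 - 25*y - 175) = (y + 1)/(y^2 + 2*y - 35)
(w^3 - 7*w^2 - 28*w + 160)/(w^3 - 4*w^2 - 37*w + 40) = (w - 4)/(w - 1)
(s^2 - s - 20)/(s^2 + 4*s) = (s - 5)/s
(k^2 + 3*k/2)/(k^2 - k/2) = (2*k + 3)/(2*k - 1)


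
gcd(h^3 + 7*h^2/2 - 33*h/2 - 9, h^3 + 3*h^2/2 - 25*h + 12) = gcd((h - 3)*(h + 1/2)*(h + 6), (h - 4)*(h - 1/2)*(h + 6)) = h + 6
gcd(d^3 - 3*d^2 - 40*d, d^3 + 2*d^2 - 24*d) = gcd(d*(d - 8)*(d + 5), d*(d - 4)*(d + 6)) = d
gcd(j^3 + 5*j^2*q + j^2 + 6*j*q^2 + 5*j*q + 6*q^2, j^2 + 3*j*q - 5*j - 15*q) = j + 3*q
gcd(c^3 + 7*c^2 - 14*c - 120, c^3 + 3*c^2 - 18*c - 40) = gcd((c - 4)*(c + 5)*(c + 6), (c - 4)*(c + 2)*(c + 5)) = c^2 + c - 20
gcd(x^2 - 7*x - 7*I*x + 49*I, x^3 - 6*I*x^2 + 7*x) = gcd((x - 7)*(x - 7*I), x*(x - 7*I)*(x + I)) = x - 7*I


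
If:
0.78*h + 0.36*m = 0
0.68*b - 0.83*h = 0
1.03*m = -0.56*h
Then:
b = 0.00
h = 0.00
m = 0.00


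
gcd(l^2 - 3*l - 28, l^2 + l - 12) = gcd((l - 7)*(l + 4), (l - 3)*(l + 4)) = l + 4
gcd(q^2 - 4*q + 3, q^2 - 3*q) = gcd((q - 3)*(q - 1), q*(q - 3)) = q - 3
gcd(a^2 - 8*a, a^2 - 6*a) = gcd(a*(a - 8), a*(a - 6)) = a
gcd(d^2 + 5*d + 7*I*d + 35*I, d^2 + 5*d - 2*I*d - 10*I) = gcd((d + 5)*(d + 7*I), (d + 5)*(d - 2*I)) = d + 5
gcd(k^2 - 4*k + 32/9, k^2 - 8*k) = 1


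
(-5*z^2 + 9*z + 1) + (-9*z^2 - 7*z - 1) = -14*z^2 + 2*z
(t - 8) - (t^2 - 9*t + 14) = -t^2 + 10*t - 22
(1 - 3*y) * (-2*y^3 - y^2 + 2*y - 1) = 6*y^4 + y^3 - 7*y^2 + 5*y - 1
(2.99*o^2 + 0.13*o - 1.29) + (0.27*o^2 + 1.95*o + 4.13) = 3.26*o^2 + 2.08*o + 2.84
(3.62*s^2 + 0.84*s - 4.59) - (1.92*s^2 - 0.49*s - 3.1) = 1.7*s^2 + 1.33*s - 1.49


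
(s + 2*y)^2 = s^2 + 4*s*y + 4*y^2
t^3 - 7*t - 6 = (t - 3)*(t + 1)*(t + 2)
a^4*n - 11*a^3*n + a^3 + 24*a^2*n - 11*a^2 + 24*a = a*(a - 8)*(a - 3)*(a*n + 1)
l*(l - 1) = l^2 - l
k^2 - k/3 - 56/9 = (k - 8/3)*(k + 7/3)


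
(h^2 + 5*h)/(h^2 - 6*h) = (h + 5)/(h - 6)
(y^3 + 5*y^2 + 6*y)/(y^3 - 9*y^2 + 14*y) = (y^2 + 5*y + 6)/(y^2 - 9*y + 14)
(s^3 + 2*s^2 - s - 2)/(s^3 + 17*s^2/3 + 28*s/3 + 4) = 3*(s^2 - 1)/(3*s^2 + 11*s + 6)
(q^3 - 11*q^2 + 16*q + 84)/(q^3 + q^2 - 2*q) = (q^2 - 13*q + 42)/(q*(q - 1))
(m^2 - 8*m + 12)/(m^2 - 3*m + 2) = (m - 6)/(m - 1)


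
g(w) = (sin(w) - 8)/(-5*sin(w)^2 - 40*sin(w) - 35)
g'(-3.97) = 0.06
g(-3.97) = 0.11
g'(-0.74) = -2.08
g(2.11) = 0.10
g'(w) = (10*sin(w)*cos(w) + 40*cos(w))*(sin(w) - 8)/(-5*sin(w)^2 - 40*sin(w) - 35)^2 + cos(w)/(-5*sin(w)^2 - 40*sin(w) - 35) = (sin(w)^2 - 16*sin(w) - 71)*cos(w)/(5*(sin(w)^2 + 8*sin(w) + 7)^2)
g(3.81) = 0.71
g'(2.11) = 0.04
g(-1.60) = 703.49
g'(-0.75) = -2.16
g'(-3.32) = 0.20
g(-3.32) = 0.19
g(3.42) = 0.34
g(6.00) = 0.34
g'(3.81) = 1.62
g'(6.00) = -0.54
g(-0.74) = 0.84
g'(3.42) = 0.54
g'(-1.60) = 48180.22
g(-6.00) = 0.17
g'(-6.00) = -0.17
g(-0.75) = 0.86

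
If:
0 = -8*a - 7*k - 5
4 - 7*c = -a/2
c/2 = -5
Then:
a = -148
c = -10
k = 1179/7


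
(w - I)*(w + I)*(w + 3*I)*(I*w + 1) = I*w^4 - 2*w^3 + 4*I*w^2 - 2*w + 3*I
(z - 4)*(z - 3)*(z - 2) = z^3 - 9*z^2 + 26*z - 24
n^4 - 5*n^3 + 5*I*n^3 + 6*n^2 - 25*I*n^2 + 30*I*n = n*(n - 3)*(n - 2)*(n + 5*I)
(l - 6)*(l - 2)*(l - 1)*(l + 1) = l^4 - 8*l^3 + 11*l^2 + 8*l - 12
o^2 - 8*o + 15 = (o - 5)*(o - 3)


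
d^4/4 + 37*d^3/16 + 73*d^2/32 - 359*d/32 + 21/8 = (d/4 + 1)*(d - 3/2)*(d - 1/4)*(d + 7)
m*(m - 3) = m^2 - 3*m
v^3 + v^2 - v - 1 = (v - 1)*(v + 1)^2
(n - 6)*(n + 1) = n^2 - 5*n - 6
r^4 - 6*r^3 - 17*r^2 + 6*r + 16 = (r - 8)*(r - 1)*(r + 1)*(r + 2)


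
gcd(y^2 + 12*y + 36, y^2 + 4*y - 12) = y + 6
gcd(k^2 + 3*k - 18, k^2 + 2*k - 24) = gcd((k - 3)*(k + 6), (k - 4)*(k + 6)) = k + 6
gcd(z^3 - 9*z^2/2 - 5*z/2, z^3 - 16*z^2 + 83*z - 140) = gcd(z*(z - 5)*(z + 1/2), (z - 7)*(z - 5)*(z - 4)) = z - 5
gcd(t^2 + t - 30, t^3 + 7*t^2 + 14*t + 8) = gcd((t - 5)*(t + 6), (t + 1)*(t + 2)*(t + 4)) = 1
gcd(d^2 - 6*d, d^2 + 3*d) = d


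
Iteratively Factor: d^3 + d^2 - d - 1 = (d - 1)*(d^2 + 2*d + 1) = (d - 1)*(d + 1)*(d + 1)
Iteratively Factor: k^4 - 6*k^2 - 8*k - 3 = (k + 1)*(k^3 - k^2 - 5*k - 3) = (k + 1)^2*(k^2 - 2*k - 3) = (k + 1)^3*(k - 3)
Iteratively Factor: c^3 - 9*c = (c)*(c^2 - 9) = c*(c + 3)*(c - 3)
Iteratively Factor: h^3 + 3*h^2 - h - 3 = (h + 1)*(h^2 + 2*h - 3) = (h - 1)*(h + 1)*(h + 3)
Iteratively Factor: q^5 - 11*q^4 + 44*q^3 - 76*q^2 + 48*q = (q - 4)*(q^4 - 7*q^3 + 16*q^2 - 12*q) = (q - 4)*(q - 2)*(q^3 - 5*q^2 + 6*q) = (q - 4)*(q - 2)^2*(q^2 - 3*q) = q*(q - 4)*(q - 2)^2*(q - 3)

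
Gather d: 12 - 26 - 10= -24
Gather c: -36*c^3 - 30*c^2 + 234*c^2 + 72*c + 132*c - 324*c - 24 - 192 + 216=-36*c^3 + 204*c^2 - 120*c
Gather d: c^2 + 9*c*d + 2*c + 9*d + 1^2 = c^2 + 2*c + d*(9*c + 9) + 1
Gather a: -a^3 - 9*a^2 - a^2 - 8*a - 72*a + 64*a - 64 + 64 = -a^3 - 10*a^2 - 16*a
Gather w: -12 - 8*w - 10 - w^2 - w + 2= -w^2 - 9*w - 20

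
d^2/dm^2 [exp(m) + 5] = exp(m)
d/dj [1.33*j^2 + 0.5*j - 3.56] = 2.66*j + 0.5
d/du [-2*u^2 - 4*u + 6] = -4*u - 4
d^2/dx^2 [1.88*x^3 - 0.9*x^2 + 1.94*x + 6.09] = 11.28*x - 1.8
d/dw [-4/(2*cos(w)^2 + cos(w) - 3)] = -4*(4*cos(w) + 1)*sin(w)/(cos(w) + cos(2*w) - 2)^2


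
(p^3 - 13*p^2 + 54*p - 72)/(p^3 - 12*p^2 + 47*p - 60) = (p - 6)/(p - 5)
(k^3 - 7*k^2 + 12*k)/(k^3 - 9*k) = (k - 4)/(k + 3)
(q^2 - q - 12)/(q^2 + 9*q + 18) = (q - 4)/(q + 6)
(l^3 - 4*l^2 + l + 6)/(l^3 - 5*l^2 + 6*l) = (l + 1)/l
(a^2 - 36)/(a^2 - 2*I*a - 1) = (36 - a^2)/(-a^2 + 2*I*a + 1)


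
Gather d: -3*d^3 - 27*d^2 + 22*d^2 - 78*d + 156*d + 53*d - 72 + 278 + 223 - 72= -3*d^3 - 5*d^2 + 131*d + 357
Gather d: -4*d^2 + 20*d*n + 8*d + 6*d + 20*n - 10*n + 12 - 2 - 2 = -4*d^2 + d*(20*n + 14) + 10*n + 8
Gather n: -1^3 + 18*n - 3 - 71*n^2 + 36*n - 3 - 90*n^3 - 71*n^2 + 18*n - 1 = -90*n^3 - 142*n^2 + 72*n - 8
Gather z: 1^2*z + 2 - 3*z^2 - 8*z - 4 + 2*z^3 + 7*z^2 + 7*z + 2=2*z^3 + 4*z^2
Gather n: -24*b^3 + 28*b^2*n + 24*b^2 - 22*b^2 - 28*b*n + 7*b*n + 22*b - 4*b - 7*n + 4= -24*b^3 + 2*b^2 + 18*b + n*(28*b^2 - 21*b - 7) + 4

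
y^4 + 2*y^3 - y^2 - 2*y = y*(y - 1)*(y + 1)*(y + 2)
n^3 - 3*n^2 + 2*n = n*(n - 2)*(n - 1)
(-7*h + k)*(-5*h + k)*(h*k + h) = 35*h^3*k + 35*h^3 - 12*h^2*k^2 - 12*h^2*k + h*k^3 + h*k^2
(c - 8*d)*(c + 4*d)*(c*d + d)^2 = c^4*d^2 - 4*c^3*d^3 + 2*c^3*d^2 - 32*c^2*d^4 - 8*c^2*d^3 + c^2*d^2 - 64*c*d^4 - 4*c*d^3 - 32*d^4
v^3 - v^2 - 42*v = v*(v - 7)*(v + 6)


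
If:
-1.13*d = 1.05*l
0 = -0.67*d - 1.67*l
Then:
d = 0.00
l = 0.00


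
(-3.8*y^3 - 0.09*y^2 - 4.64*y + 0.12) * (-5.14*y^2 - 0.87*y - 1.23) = 19.532*y^5 + 3.7686*y^4 + 28.6019*y^3 + 3.5307*y^2 + 5.6028*y - 0.1476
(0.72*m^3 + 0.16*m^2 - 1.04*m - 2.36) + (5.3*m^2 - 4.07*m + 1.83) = 0.72*m^3 + 5.46*m^2 - 5.11*m - 0.53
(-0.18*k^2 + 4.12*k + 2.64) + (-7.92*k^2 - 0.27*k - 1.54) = -8.1*k^2 + 3.85*k + 1.1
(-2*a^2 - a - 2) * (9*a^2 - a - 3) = -18*a^4 - 7*a^3 - 11*a^2 + 5*a + 6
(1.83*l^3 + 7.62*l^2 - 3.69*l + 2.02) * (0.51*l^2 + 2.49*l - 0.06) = 0.9333*l^5 + 8.4429*l^4 + 16.9821*l^3 - 8.6151*l^2 + 5.2512*l - 0.1212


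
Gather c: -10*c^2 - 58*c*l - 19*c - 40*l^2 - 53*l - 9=-10*c^2 + c*(-58*l - 19) - 40*l^2 - 53*l - 9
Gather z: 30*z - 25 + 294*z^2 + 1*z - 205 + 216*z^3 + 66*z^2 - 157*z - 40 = 216*z^3 + 360*z^2 - 126*z - 270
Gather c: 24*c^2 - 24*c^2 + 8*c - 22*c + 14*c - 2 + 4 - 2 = 0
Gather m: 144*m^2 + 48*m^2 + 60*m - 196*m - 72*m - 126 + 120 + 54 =192*m^2 - 208*m + 48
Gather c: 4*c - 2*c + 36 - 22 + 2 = 2*c + 16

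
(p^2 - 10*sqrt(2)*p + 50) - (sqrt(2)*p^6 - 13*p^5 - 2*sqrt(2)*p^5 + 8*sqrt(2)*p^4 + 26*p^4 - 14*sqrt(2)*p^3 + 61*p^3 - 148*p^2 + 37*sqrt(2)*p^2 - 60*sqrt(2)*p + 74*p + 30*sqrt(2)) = -sqrt(2)*p^6 + 2*sqrt(2)*p^5 + 13*p^5 - 26*p^4 - 8*sqrt(2)*p^4 - 61*p^3 + 14*sqrt(2)*p^3 - 37*sqrt(2)*p^2 + 149*p^2 - 74*p + 50*sqrt(2)*p - 30*sqrt(2) + 50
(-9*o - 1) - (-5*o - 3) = 2 - 4*o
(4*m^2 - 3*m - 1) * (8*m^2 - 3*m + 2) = 32*m^4 - 36*m^3 + 9*m^2 - 3*m - 2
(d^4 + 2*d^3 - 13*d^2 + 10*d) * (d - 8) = d^5 - 6*d^4 - 29*d^3 + 114*d^2 - 80*d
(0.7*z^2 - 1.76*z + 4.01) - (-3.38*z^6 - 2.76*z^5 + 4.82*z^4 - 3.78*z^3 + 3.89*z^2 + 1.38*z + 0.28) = 3.38*z^6 + 2.76*z^5 - 4.82*z^4 + 3.78*z^3 - 3.19*z^2 - 3.14*z + 3.73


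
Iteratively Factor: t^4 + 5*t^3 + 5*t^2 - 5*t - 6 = (t + 2)*(t^3 + 3*t^2 - t - 3) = (t - 1)*(t + 2)*(t^2 + 4*t + 3) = (t - 1)*(t + 1)*(t + 2)*(t + 3)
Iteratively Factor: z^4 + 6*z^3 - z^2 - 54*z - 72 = (z + 3)*(z^3 + 3*z^2 - 10*z - 24) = (z + 2)*(z + 3)*(z^2 + z - 12) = (z - 3)*(z + 2)*(z + 3)*(z + 4)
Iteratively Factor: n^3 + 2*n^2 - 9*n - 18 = (n + 2)*(n^2 - 9) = (n - 3)*(n + 2)*(n + 3)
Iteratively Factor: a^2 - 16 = (a - 4)*(a + 4)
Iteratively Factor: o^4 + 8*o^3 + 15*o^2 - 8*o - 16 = (o - 1)*(o^3 + 9*o^2 + 24*o + 16) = (o - 1)*(o + 4)*(o^2 + 5*o + 4) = (o - 1)*(o + 4)^2*(o + 1)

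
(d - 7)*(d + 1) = d^2 - 6*d - 7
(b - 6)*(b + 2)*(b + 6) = b^3 + 2*b^2 - 36*b - 72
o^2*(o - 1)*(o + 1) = o^4 - o^2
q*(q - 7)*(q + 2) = q^3 - 5*q^2 - 14*q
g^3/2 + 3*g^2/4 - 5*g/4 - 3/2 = (g/2 + 1)*(g - 3/2)*(g + 1)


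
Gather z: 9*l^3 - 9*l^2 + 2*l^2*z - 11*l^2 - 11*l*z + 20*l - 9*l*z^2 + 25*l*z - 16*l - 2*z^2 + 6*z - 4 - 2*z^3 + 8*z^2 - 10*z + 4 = 9*l^3 - 20*l^2 + 4*l - 2*z^3 + z^2*(6 - 9*l) + z*(2*l^2 + 14*l - 4)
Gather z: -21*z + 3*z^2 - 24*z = 3*z^2 - 45*z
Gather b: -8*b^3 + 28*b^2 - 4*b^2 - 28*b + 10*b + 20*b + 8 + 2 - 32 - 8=-8*b^3 + 24*b^2 + 2*b - 30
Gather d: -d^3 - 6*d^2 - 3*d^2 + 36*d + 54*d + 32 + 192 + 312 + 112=-d^3 - 9*d^2 + 90*d + 648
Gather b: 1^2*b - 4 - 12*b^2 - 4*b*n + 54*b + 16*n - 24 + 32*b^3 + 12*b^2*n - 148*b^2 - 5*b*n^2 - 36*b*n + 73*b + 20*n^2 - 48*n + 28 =32*b^3 + b^2*(12*n - 160) + b*(-5*n^2 - 40*n + 128) + 20*n^2 - 32*n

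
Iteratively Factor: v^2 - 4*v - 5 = (v + 1)*(v - 5)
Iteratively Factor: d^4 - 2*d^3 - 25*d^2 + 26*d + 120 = (d + 4)*(d^3 - 6*d^2 - d + 30) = (d - 3)*(d + 4)*(d^2 - 3*d - 10) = (d - 5)*(d - 3)*(d + 4)*(d + 2)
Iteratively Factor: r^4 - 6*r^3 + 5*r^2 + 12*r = (r - 3)*(r^3 - 3*r^2 - 4*r) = r*(r - 3)*(r^2 - 3*r - 4) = r*(r - 3)*(r + 1)*(r - 4)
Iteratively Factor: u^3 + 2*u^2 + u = (u)*(u^2 + 2*u + 1) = u*(u + 1)*(u + 1)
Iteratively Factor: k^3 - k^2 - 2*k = (k + 1)*(k^2 - 2*k) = k*(k + 1)*(k - 2)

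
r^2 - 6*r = r*(r - 6)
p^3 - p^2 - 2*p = p*(p - 2)*(p + 1)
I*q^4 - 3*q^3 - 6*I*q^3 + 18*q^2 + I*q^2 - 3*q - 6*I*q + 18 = (q - 6)*(q + I)*(q + 3*I)*(I*q + 1)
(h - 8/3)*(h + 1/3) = h^2 - 7*h/3 - 8/9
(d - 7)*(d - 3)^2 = d^3 - 13*d^2 + 51*d - 63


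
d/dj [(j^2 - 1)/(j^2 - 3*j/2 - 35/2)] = 6*(-j^2 - 22*j - 1)/(4*j^4 - 12*j^3 - 131*j^2 + 210*j + 1225)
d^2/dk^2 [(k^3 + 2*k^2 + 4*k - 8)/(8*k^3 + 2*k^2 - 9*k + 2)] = 2*(112*k^6 + 984*k^5 - 2544*k^4 - 831*k^3 + 1170*k^2 + 780*k - 536)/(512*k^9 + 384*k^8 - 1632*k^7 - 472*k^6 + 2028*k^5 - 354*k^4 - 849*k^3 + 510*k^2 - 108*k + 8)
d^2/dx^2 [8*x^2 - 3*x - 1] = 16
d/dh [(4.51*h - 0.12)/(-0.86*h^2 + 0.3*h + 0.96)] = (3.8786*h^2 - 0.2064*h + 4.3656)/(0.7396*h^4 - 0.516*h^3 - 1.5612*h^2 + 0.576*h + 0.9216)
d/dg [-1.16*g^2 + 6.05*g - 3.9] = 6.05 - 2.32*g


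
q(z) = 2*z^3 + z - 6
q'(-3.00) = 55.00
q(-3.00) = -63.00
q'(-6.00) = 217.00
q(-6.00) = -444.00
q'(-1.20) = 9.64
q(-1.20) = -10.66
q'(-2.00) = 25.00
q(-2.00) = -24.00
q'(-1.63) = 16.94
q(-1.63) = -16.29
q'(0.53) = 2.69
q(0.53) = -5.17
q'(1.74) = 19.17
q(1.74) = 6.28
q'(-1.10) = 8.26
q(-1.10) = -9.76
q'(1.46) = 13.79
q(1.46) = 1.68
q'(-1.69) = 18.14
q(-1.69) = -17.34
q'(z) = 6*z^2 + 1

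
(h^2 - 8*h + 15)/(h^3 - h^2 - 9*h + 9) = (h - 5)/(h^2 + 2*h - 3)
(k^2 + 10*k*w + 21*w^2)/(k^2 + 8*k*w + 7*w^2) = (k + 3*w)/(k + w)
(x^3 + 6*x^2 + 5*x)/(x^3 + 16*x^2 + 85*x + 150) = x*(x + 1)/(x^2 + 11*x + 30)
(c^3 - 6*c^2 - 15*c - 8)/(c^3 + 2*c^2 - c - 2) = (c^2 - 7*c - 8)/(c^2 + c - 2)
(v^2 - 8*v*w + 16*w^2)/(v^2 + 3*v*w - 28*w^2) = (v - 4*w)/(v + 7*w)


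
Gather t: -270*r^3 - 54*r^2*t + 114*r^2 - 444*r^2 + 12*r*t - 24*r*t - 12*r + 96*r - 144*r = -270*r^3 - 330*r^2 - 60*r + t*(-54*r^2 - 12*r)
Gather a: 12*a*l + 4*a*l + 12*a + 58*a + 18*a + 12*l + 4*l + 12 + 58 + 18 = a*(16*l + 88) + 16*l + 88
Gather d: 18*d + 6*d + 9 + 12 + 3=24*d + 24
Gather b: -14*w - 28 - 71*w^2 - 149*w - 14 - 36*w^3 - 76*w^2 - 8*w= -36*w^3 - 147*w^2 - 171*w - 42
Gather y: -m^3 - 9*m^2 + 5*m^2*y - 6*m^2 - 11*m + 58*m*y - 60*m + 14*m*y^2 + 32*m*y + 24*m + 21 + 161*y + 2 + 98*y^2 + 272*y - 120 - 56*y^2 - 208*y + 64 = -m^3 - 15*m^2 - 47*m + y^2*(14*m + 42) + y*(5*m^2 + 90*m + 225) - 33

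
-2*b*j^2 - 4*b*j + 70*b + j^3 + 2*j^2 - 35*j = (-2*b + j)*(j - 5)*(j + 7)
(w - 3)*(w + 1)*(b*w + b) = b*w^3 - b*w^2 - 5*b*w - 3*b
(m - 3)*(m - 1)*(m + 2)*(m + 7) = m^4 + 5*m^3 - 19*m^2 - 29*m + 42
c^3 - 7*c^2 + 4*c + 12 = (c - 6)*(c - 2)*(c + 1)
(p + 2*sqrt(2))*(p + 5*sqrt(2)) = p^2 + 7*sqrt(2)*p + 20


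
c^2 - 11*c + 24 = (c - 8)*(c - 3)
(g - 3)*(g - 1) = g^2 - 4*g + 3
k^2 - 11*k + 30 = (k - 6)*(k - 5)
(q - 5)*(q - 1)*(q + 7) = q^3 + q^2 - 37*q + 35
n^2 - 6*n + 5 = (n - 5)*(n - 1)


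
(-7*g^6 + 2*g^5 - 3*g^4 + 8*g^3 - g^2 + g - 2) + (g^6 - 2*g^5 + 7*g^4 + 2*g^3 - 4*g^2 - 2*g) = -6*g^6 + 4*g^4 + 10*g^3 - 5*g^2 - g - 2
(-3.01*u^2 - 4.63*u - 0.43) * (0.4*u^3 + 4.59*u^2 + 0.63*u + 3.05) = -1.204*u^5 - 15.6679*u^4 - 23.32*u^3 - 14.0711*u^2 - 14.3924*u - 1.3115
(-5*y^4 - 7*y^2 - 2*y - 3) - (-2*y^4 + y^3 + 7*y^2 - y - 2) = -3*y^4 - y^3 - 14*y^2 - y - 1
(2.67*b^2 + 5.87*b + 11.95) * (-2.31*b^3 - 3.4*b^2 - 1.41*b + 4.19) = -6.1677*b^5 - 22.6377*b^4 - 51.3272*b^3 - 37.7194*b^2 + 7.7458*b + 50.0705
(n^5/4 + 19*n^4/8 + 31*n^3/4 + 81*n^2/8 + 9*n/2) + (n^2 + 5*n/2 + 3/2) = n^5/4 + 19*n^4/8 + 31*n^3/4 + 89*n^2/8 + 7*n + 3/2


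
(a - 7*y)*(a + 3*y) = a^2 - 4*a*y - 21*y^2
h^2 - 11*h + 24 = (h - 8)*(h - 3)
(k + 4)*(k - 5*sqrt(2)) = k^2 - 5*sqrt(2)*k + 4*k - 20*sqrt(2)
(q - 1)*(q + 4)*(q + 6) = q^3 + 9*q^2 + 14*q - 24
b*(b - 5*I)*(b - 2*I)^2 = b^4 - 9*I*b^3 - 24*b^2 + 20*I*b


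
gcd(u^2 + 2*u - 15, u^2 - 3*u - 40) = u + 5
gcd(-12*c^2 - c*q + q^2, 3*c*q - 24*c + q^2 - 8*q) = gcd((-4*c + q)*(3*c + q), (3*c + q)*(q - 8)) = 3*c + q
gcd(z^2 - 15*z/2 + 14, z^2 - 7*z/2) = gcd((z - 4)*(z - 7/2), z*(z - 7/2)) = z - 7/2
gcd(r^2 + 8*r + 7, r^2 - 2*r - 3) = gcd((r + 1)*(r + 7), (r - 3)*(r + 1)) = r + 1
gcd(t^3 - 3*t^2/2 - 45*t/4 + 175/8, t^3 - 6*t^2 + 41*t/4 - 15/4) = t - 5/2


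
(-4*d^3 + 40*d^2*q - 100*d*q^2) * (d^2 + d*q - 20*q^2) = -4*d^5 + 36*d^4*q + 20*d^3*q^2 - 900*d^2*q^3 + 2000*d*q^4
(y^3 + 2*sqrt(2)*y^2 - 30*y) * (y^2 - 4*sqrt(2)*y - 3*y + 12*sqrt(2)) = y^5 - 3*y^4 - 2*sqrt(2)*y^4 - 46*y^3 + 6*sqrt(2)*y^3 + 138*y^2 + 120*sqrt(2)*y^2 - 360*sqrt(2)*y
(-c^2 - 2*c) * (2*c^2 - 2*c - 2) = -2*c^4 - 2*c^3 + 6*c^2 + 4*c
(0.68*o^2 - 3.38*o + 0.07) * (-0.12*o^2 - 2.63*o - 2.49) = -0.0816*o^4 - 1.3828*o^3 + 7.1878*o^2 + 8.2321*o - 0.1743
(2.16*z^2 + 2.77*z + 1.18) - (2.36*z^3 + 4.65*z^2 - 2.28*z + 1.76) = -2.36*z^3 - 2.49*z^2 + 5.05*z - 0.58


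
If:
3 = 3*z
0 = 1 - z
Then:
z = 1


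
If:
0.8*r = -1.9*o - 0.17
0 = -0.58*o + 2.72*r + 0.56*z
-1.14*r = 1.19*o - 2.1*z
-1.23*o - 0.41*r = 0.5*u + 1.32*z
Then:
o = -0.09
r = -0.01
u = 0.36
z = -0.05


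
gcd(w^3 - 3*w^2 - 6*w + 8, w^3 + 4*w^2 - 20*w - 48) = w^2 - 2*w - 8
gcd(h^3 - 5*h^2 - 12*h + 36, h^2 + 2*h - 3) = h + 3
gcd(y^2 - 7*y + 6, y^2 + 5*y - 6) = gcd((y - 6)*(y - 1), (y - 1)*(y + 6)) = y - 1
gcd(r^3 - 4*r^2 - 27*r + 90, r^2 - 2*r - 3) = r - 3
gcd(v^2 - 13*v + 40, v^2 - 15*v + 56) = v - 8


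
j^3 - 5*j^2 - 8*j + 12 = (j - 6)*(j - 1)*(j + 2)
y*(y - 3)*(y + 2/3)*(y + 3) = y^4 + 2*y^3/3 - 9*y^2 - 6*y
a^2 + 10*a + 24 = (a + 4)*(a + 6)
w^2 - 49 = (w - 7)*(w + 7)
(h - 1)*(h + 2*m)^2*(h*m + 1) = h^4*m + 4*h^3*m^2 - h^3*m + h^3 + 4*h^2*m^3 - 4*h^2*m^2 + 4*h^2*m - h^2 - 4*h*m^3 + 4*h*m^2 - 4*h*m - 4*m^2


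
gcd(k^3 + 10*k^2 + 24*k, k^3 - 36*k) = k^2 + 6*k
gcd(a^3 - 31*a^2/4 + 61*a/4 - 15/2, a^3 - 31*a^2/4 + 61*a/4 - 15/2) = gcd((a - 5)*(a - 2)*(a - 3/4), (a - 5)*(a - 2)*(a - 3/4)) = a^3 - 31*a^2/4 + 61*a/4 - 15/2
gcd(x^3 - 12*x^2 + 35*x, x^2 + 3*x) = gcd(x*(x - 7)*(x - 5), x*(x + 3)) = x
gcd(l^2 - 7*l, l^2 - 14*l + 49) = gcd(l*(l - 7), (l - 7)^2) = l - 7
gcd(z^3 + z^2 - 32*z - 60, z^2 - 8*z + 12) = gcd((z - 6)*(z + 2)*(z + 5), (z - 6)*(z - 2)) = z - 6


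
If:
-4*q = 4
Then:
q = -1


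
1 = 1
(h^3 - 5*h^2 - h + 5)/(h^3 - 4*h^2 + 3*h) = (h^2 - 4*h - 5)/(h*(h - 3))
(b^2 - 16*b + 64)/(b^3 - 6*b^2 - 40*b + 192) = (b - 8)/(b^2 + 2*b - 24)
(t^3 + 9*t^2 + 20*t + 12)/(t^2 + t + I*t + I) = (t^2 + 8*t + 12)/(t + I)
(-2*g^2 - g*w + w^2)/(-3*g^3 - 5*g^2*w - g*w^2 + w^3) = (-2*g + w)/(-3*g^2 - 2*g*w + w^2)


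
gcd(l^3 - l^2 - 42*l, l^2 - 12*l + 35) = l - 7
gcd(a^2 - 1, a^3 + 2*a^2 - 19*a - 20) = a + 1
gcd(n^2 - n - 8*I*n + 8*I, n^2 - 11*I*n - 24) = n - 8*I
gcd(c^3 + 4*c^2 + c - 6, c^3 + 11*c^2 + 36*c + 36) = c^2 + 5*c + 6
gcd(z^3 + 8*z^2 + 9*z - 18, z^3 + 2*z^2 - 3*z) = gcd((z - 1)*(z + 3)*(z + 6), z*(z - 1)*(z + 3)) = z^2 + 2*z - 3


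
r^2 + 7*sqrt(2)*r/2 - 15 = (r - 3*sqrt(2)/2)*(r + 5*sqrt(2))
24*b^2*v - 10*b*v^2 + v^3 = v*(-6*b + v)*(-4*b + v)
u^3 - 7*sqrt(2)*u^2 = u^2*(u - 7*sqrt(2))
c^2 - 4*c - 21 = (c - 7)*(c + 3)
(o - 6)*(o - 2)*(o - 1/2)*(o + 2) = o^4 - 13*o^3/2 - o^2 + 26*o - 12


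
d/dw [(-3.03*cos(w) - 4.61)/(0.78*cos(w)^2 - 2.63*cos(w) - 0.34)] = (-2.3634*cos(w)^2 - 7.1916*cos(w) + 11.0941)*sin(w)/(0.6084*cos(w)^4 - 4.1028*cos(w)^3 + 6.3865*cos(w)^2 + 1.7884*cos(w) + 0.1156)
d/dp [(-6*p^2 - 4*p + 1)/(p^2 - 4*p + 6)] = 2*(14*p^2 - 37*p - 10)/(p^4 - 8*p^3 + 28*p^2 - 48*p + 36)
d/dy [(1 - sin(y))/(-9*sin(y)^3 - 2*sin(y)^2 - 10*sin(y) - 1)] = (-18*sin(y)^3 + 25*sin(y)^2 + 4*sin(y) + 11)*cos(y)/(9*sin(y)^3 + 2*sin(y)^2 + 10*sin(y) + 1)^2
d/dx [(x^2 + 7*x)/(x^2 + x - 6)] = (-x*(x + 7)*(2*x + 1) + (2*x + 7)*(x^2 + x - 6))/(x^2 + x - 6)^2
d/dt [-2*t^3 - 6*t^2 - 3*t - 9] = -6*t^2 - 12*t - 3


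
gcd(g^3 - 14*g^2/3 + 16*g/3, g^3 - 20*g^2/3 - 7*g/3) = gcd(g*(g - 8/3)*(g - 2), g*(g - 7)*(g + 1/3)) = g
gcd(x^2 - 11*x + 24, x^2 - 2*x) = 1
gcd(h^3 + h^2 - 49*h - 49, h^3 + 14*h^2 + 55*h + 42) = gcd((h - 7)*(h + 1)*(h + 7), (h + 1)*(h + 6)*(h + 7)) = h^2 + 8*h + 7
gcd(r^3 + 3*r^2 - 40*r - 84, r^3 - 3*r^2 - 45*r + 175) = r + 7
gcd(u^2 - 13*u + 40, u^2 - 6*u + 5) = u - 5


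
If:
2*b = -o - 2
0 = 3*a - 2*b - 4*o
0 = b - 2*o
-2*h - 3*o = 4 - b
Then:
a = -16/15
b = -4/5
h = -9/5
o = -2/5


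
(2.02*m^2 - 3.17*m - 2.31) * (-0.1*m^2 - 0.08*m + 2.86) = -0.202*m^4 + 0.1554*m^3 + 6.2618*m^2 - 8.8814*m - 6.6066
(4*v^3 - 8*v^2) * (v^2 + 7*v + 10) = 4*v^5 + 20*v^4 - 16*v^3 - 80*v^2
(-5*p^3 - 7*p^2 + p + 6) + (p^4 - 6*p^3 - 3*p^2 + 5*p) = p^4 - 11*p^3 - 10*p^2 + 6*p + 6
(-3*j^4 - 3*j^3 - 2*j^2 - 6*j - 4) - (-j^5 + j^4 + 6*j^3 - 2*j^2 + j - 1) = j^5 - 4*j^4 - 9*j^3 - 7*j - 3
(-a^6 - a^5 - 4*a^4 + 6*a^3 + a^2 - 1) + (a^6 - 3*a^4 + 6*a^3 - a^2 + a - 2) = -a^5 - 7*a^4 + 12*a^3 + a - 3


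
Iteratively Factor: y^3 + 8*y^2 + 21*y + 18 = (y + 3)*(y^2 + 5*y + 6) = (y + 3)^2*(y + 2)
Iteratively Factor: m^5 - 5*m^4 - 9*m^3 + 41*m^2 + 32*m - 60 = (m - 5)*(m^4 - 9*m^2 - 4*m + 12) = (m - 5)*(m + 2)*(m^3 - 2*m^2 - 5*m + 6) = (m - 5)*(m - 1)*(m + 2)*(m^2 - m - 6) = (m - 5)*(m - 1)*(m + 2)^2*(m - 3)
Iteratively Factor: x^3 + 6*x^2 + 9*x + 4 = (x + 1)*(x^2 + 5*x + 4) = (x + 1)^2*(x + 4)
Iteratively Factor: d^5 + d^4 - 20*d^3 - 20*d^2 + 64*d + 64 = (d - 2)*(d^4 + 3*d^3 - 14*d^2 - 48*d - 32) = (d - 2)*(d + 2)*(d^3 + d^2 - 16*d - 16) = (d - 4)*(d - 2)*(d + 2)*(d^2 + 5*d + 4) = (d - 4)*(d - 2)*(d + 2)*(d + 4)*(d + 1)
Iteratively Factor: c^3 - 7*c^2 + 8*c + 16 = (c + 1)*(c^2 - 8*c + 16) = (c - 4)*(c + 1)*(c - 4)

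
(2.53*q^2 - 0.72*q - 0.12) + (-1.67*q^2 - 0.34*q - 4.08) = 0.86*q^2 - 1.06*q - 4.2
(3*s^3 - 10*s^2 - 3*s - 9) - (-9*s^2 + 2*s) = 3*s^3 - s^2 - 5*s - 9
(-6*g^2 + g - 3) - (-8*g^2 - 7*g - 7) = 2*g^2 + 8*g + 4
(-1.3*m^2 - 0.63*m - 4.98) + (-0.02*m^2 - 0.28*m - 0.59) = -1.32*m^2 - 0.91*m - 5.57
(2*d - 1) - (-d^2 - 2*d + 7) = d^2 + 4*d - 8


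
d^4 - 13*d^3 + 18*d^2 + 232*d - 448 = (d - 8)*(d - 7)*(d - 2)*(d + 4)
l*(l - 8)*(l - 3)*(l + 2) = l^4 - 9*l^3 + 2*l^2 + 48*l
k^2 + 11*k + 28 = (k + 4)*(k + 7)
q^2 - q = q*(q - 1)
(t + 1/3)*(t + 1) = t^2 + 4*t/3 + 1/3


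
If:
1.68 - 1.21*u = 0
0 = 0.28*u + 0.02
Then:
No Solution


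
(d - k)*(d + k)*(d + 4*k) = d^3 + 4*d^2*k - d*k^2 - 4*k^3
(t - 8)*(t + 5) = t^2 - 3*t - 40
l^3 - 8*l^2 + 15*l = l*(l - 5)*(l - 3)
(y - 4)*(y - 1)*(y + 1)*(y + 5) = y^4 + y^3 - 21*y^2 - y + 20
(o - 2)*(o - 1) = o^2 - 3*o + 2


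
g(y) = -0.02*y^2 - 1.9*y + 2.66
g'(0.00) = -1.90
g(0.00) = 2.66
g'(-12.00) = -1.42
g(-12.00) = 22.58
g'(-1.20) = -1.85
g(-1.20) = 4.91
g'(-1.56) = -1.84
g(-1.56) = 5.58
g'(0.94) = -1.94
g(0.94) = 0.86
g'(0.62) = -1.92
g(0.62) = 1.47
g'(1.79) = -1.97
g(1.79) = -0.81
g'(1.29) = -1.95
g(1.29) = 0.18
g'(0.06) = -1.90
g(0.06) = 2.55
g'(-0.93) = -1.86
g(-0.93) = 4.41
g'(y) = -0.04*y - 1.9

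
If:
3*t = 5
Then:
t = 5/3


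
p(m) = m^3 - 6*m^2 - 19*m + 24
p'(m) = 3*m^2 - 12*m - 19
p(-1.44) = 35.93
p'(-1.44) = 4.50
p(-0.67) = 33.74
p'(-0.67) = -9.61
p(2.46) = -44.16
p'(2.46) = -30.37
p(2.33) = -40.19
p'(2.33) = -30.67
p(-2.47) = 19.26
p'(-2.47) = 28.94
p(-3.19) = -8.91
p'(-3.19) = 49.81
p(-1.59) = 35.02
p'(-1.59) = 7.66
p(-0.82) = 34.99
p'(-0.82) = -7.14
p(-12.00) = -2340.00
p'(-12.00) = 557.00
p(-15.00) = -4416.00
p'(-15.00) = 836.00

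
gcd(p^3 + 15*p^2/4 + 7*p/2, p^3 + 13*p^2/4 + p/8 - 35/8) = p + 7/4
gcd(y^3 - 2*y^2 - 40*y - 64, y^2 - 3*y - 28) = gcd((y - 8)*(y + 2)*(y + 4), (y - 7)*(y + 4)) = y + 4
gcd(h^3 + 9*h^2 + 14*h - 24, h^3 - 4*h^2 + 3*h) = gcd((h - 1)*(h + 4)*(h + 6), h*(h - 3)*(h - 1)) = h - 1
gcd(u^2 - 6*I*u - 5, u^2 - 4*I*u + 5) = u - 5*I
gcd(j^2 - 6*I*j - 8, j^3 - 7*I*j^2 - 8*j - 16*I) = j - 4*I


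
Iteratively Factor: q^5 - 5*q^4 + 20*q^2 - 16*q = (q - 1)*(q^4 - 4*q^3 - 4*q^2 + 16*q) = (q - 2)*(q - 1)*(q^3 - 2*q^2 - 8*q) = (q - 2)*(q - 1)*(q + 2)*(q^2 - 4*q) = (q - 4)*(q - 2)*(q - 1)*(q + 2)*(q)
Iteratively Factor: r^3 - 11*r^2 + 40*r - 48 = (r - 3)*(r^2 - 8*r + 16) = (r - 4)*(r - 3)*(r - 4)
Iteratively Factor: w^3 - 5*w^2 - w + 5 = (w - 1)*(w^2 - 4*w - 5) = (w - 5)*(w - 1)*(w + 1)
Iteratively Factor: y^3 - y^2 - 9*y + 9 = (y - 1)*(y^2 - 9) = (y - 3)*(y - 1)*(y + 3)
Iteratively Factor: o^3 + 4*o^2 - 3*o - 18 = (o + 3)*(o^2 + o - 6) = (o + 3)^2*(o - 2)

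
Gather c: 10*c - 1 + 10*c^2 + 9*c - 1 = 10*c^2 + 19*c - 2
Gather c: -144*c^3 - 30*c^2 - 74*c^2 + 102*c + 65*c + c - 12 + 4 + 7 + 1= -144*c^3 - 104*c^2 + 168*c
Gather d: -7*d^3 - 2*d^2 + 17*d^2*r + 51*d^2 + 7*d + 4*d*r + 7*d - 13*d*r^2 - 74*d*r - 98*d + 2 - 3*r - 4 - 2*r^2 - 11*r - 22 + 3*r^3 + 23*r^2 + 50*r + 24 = -7*d^3 + d^2*(17*r + 49) + d*(-13*r^2 - 70*r - 84) + 3*r^3 + 21*r^2 + 36*r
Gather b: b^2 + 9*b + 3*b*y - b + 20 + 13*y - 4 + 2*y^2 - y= b^2 + b*(3*y + 8) + 2*y^2 + 12*y + 16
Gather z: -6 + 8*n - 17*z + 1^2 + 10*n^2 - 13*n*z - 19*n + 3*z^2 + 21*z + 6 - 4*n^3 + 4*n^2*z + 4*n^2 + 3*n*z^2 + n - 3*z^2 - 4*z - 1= -4*n^3 + 14*n^2 + 3*n*z^2 - 10*n + z*(4*n^2 - 13*n)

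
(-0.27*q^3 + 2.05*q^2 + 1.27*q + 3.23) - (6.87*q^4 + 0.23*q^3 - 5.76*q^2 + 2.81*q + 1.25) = -6.87*q^4 - 0.5*q^3 + 7.81*q^2 - 1.54*q + 1.98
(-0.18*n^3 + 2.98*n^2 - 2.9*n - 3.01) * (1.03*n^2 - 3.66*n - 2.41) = -0.1854*n^5 + 3.7282*n^4 - 13.46*n^3 + 0.331900000000001*n^2 + 18.0056*n + 7.2541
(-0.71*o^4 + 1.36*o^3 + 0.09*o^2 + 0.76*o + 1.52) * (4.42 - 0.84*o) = 0.5964*o^5 - 4.2806*o^4 + 5.9356*o^3 - 0.2406*o^2 + 2.0824*o + 6.7184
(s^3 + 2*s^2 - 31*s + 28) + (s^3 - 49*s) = 2*s^3 + 2*s^2 - 80*s + 28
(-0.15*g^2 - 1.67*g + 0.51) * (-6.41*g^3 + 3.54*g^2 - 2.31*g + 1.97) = 0.9615*g^5 + 10.1737*g^4 - 8.8344*g^3 + 5.3676*g^2 - 4.468*g + 1.0047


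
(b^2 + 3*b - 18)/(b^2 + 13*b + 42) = (b - 3)/(b + 7)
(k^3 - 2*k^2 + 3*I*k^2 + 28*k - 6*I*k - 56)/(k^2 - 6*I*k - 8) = (k^2 + k*(-2 + 7*I) - 14*I)/(k - 2*I)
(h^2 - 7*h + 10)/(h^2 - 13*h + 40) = (h - 2)/(h - 8)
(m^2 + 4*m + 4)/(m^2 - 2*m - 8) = (m + 2)/(m - 4)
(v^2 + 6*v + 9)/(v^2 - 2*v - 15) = (v + 3)/(v - 5)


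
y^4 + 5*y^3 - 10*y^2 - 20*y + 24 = (y - 2)*(y - 1)*(y + 2)*(y + 6)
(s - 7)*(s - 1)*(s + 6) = s^3 - 2*s^2 - 41*s + 42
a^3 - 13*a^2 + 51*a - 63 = (a - 7)*(a - 3)^2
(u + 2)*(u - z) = u^2 - u*z + 2*u - 2*z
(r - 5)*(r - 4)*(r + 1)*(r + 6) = r^4 - 2*r^3 - 37*r^2 + 86*r + 120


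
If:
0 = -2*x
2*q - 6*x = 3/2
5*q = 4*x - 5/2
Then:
No Solution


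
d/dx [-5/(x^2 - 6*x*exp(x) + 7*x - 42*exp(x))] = 5*(-6*x*exp(x) + 2*x - 48*exp(x) + 7)/(x^2 - 6*x*exp(x) + 7*x - 42*exp(x))^2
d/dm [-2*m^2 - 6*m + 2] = -4*m - 6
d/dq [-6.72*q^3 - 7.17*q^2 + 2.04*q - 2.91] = -20.16*q^2 - 14.34*q + 2.04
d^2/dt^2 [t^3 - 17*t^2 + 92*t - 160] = 6*t - 34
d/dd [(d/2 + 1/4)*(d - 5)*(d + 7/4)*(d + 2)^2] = 5*d^4/2 + 5*d^3/2 - 417*d^2/16 - 455*d/8 - 59/2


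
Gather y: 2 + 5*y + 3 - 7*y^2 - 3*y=-7*y^2 + 2*y + 5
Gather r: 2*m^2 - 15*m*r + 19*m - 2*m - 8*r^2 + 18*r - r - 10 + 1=2*m^2 + 17*m - 8*r^2 + r*(17 - 15*m) - 9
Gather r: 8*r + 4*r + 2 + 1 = 12*r + 3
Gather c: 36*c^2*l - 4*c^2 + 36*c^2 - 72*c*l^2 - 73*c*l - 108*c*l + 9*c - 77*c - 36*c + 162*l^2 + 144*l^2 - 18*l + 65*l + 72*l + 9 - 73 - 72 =c^2*(36*l + 32) + c*(-72*l^2 - 181*l - 104) + 306*l^2 + 119*l - 136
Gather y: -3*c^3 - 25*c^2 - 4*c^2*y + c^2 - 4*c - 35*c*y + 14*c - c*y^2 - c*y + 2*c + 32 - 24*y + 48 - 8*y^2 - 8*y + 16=-3*c^3 - 24*c^2 + 12*c + y^2*(-c - 8) + y*(-4*c^2 - 36*c - 32) + 96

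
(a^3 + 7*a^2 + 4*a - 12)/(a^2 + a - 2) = a + 6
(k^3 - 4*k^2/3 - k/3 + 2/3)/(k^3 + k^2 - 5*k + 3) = (k + 2/3)/(k + 3)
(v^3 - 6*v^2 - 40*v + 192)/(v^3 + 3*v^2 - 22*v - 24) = (v - 8)/(v + 1)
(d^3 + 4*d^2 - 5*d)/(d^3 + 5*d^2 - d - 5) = d/(d + 1)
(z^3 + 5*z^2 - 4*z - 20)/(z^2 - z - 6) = (z^2 + 3*z - 10)/(z - 3)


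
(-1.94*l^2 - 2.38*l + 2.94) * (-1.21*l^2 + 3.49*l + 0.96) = 2.3474*l^4 - 3.8908*l^3 - 13.726*l^2 + 7.9758*l + 2.8224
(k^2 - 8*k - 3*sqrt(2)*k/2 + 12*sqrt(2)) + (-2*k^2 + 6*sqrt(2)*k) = -k^2 - 8*k + 9*sqrt(2)*k/2 + 12*sqrt(2)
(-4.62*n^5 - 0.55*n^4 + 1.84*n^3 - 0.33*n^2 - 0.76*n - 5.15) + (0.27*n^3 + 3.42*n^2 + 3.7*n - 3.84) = -4.62*n^5 - 0.55*n^4 + 2.11*n^3 + 3.09*n^2 + 2.94*n - 8.99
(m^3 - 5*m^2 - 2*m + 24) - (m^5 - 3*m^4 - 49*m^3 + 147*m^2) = -m^5 + 3*m^4 + 50*m^3 - 152*m^2 - 2*m + 24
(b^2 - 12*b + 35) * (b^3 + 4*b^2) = b^5 - 8*b^4 - 13*b^3 + 140*b^2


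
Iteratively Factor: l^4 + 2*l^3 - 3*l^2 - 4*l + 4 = (l + 2)*(l^3 - 3*l + 2) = (l + 2)^2*(l^2 - 2*l + 1) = (l - 1)*(l + 2)^2*(l - 1)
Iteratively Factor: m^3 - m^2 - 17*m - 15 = (m + 3)*(m^2 - 4*m - 5) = (m + 1)*(m + 3)*(m - 5)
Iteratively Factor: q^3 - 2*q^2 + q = (q - 1)*(q^2 - q) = q*(q - 1)*(q - 1)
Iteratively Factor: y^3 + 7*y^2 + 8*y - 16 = (y - 1)*(y^2 + 8*y + 16) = (y - 1)*(y + 4)*(y + 4)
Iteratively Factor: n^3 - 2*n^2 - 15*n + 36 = (n - 3)*(n^2 + n - 12) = (n - 3)^2*(n + 4)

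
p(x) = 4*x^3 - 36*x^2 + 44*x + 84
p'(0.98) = -15.04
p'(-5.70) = 844.28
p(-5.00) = -1536.00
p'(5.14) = -9.04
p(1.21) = 91.62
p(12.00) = 2340.00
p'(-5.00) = 704.00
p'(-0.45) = 78.83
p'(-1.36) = 164.12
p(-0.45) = 56.55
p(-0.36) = 63.31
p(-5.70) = -2077.21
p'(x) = 12*x^2 - 72*x + 44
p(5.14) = -97.76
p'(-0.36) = 71.48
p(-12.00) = -12540.00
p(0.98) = 96.31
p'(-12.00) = 2636.00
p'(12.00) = 908.00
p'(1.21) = -25.55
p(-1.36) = -52.49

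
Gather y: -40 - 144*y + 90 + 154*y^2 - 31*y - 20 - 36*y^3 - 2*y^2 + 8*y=-36*y^3 + 152*y^2 - 167*y + 30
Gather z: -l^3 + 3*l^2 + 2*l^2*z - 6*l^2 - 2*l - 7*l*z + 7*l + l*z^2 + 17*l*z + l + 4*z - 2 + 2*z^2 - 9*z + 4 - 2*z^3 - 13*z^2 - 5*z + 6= -l^3 - 3*l^2 + 6*l - 2*z^3 + z^2*(l - 11) + z*(2*l^2 + 10*l - 10) + 8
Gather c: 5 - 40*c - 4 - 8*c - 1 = -48*c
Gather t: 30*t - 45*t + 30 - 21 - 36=-15*t - 27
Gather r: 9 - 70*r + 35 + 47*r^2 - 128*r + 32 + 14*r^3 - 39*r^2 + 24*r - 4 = 14*r^3 + 8*r^2 - 174*r + 72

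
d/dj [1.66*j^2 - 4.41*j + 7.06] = 3.32*j - 4.41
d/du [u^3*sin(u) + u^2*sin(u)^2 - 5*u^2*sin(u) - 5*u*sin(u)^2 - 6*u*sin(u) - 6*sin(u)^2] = u^3*cos(u) + 3*u^2*sin(u) + u^2*sin(2*u) - 5*u^2*cos(u) + 2*u*sin(u)^2 - 10*u*sin(u) - 5*u*sin(2*u) - 6*u*cos(u) - 5*sin(u)^2 - 6*sin(u) - 6*sin(2*u)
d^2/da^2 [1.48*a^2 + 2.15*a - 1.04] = 2.96000000000000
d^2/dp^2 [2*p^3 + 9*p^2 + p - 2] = 12*p + 18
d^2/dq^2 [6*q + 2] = 0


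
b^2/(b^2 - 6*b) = b/(b - 6)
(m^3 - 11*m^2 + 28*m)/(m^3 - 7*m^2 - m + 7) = m*(m - 4)/(m^2 - 1)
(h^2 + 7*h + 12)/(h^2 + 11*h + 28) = (h + 3)/(h + 7)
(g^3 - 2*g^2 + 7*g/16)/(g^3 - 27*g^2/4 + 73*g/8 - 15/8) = g*(4*g - 7)/(2*(2*g^2 - 13*g + 15))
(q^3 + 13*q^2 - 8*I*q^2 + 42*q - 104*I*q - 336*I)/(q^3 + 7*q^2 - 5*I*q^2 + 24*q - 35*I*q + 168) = (q + 6)/(q + 3*I)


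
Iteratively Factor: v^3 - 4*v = (v - 2)*(v^2 + 2*v) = (v - 2)*(v + 2)*(v)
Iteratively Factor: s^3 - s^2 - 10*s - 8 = (s + 2)*(s^2 - 3*s - 4) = (s - 4)*(s + 2)*(s + 1)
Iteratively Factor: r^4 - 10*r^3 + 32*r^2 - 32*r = (r - 4)*(r^3 - 6*r^2 + 8*r) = (r - 4)*(r - 2)*(r^2 - 4*r) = (r - 4)^2*(r - 2)*(r)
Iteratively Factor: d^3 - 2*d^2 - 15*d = (d)*(d^2 - 2*d - 15) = d*(d + 3)*(d - 5)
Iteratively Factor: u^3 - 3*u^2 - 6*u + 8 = (u - 1)*(u^2 - 2*u - 8) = (u - 1)*(u + 2)*(u - 4)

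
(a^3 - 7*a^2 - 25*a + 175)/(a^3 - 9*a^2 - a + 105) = (a + 5)/(a + 3)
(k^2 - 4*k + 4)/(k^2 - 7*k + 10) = (k - 2)/(k - 5)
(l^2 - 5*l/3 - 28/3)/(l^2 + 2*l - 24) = (l + 7/3)/(l + 6)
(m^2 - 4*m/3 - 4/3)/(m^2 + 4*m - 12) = (m + 2/3)/(m + 6)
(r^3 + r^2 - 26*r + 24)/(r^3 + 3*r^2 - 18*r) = (r^2 - 5*r + 4)/(r*(r - 3))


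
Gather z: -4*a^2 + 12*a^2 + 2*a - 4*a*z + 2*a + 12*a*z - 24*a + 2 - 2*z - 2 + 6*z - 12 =8*a^2 - 20*a + z*(8*a + 4) - 12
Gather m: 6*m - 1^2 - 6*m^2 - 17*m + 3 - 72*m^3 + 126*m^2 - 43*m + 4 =-72*m^3 + 120*m^2 - 54*m + 6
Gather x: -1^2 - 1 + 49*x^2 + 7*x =49*x^2 + 7*x - 2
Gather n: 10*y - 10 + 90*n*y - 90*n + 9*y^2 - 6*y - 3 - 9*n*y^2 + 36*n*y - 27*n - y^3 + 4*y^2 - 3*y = n*(-9*y^2 + 126*y - 117) - y^3 + 13*y^2 + y - 13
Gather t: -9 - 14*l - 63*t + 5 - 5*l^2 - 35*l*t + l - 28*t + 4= -5*l^2 - 13*l + t*(-35*l - 91)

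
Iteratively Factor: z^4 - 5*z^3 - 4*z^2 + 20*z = (z + 2)*(z^3 - 7*z^2 + 10*z) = (z - 2)*(z + 2)*(z^2 - 5*z) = z*(z - 2)*(z + 2)*(z - 5)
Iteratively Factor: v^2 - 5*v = (v)*(v - 5)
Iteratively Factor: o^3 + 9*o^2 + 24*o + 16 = (o + 4)*(o^2 + 5*o + 4) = (o + 1)*(o + 4)*(o + 4)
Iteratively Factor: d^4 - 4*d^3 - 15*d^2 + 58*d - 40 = (d - 1)*(d^3 - 3*d^2 - 18*d + 40) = (d - 5)*(d - 1)*(d^2 + 2*d - 8) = (d - 5)*(d - 1)*(d + 4)*(d - 2)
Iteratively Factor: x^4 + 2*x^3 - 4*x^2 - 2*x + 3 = (x + 1)*(x^3 + x^2 - 5*x + 3) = (x - 1)*(x + 1)*(x^2 + 2*x - 3) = (x - 1)*(x + 1)*(x + 3)*(x - 1)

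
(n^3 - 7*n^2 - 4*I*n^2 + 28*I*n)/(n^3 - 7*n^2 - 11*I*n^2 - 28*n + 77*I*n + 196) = n/(n - 7*I)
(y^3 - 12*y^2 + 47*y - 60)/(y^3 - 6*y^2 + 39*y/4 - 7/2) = 4*(y^3 - 12*y^2 + 47*y - 60)/(4*y^3 - 24*y^2 + 39*y - 14)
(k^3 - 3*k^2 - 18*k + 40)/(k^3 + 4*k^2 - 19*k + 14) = (k^2 - k - 20)/(k^2 + 6*k - 7)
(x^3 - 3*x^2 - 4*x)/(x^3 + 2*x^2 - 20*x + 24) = x*(x^2 - 3*x - 4)/(x^3 + 2*x^2 - 20*x + 24)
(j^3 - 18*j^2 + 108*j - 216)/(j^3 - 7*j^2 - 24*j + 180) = (j - 6)/(j + 5)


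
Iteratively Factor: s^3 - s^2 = (s)*(s^2 - s) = s^2*(s - 1)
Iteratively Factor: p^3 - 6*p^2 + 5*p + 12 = (p + 1)*(p^2 - 7*p + 12) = (p - 4)*(p + 1)*(p - 3)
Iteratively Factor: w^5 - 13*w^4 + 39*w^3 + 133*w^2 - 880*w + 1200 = (w - 5)*(w^4 - 8*w^3 - w^2 + 128*w - 240) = (w - 5)*(w + 4)*(w^3 - 12*w^2 + 47*w - 60) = (w - 5)*(w - 4)*(w + 4)*(w^2 - 8*w + 15) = (w - 5)*(w - 4)*(w - 3)*(w + 4)*(w - 5)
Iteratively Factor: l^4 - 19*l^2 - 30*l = (l + 2)*(l^3 - 2*l^2 - 15*l) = (l - 5)*(l + 2)*(l^2 + 3*l) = l*(l - 5)*(l + 2)*(l + 3)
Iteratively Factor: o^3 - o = (o + 1)*(o^2 - o) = (o - 1)*(o + 1)*(o)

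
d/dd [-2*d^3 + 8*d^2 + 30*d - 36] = -6*d^2 + 16*d + 30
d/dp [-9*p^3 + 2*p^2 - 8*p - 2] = -27*p^2 + 4*p - 8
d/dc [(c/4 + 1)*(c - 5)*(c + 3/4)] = 3*c^2/4 - c/8 - 83/16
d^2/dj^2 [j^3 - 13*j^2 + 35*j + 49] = 6*j - 26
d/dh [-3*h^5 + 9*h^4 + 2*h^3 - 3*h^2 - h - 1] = -15*h^4 + 36*h^3 + 6*h^2 - 6*h - 1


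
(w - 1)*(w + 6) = w^2 + 5*w - 6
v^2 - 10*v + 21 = (v - 7)*(v - 3)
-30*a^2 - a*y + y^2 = (-6*a + y)*(5*a + y)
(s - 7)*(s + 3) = s^2 - 4*s - 21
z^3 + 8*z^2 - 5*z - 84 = (z - 3)*(z + 4)*(z + 7)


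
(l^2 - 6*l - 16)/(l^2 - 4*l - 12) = (l - 8)/(l - 6)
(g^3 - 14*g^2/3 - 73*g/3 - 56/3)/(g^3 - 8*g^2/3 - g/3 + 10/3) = (3*g^2 - 17*g - 56)/(3*g^2 - 11*g + 10)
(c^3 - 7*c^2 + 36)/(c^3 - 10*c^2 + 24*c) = (c^2 - c - 6)/(c*(c - 4))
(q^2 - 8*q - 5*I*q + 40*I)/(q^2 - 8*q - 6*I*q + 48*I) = (q - 5*I)/(q - 6*I)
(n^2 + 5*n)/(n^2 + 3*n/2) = 2*(n + 5)/(2*n + 3)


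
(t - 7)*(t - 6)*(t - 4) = t^3 - 17*t^2 + 94*t - 168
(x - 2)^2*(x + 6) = x^3 + 2*x^2 - 20*x + 24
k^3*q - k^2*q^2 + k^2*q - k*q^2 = k*(k - q)*(k*q + q)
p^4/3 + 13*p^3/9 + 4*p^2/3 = p^2*(p/3 + 1)*(p + 4/3)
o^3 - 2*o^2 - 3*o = o*(o - 3)*(o + 1)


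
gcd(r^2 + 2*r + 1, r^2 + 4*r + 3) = r + 1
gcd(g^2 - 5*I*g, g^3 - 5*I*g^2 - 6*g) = g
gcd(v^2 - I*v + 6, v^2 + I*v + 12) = v - 3*I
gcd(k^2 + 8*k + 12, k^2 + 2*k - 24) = k + 6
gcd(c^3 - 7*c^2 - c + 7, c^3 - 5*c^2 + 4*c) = c - 1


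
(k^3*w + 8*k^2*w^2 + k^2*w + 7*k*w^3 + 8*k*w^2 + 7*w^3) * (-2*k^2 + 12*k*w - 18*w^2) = -2*k^5*w - 4*k^4*w^2 - 2*k^4*w + 64*k^3*w^3 - 4*k^3*w^2 - 60*k^2*w^4 + 64*k^2*w^3 - 126*k*w^5 - 60*k*w^4 - 126*w^5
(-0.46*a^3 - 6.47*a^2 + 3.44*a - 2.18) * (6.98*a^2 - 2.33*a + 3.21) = -3.2108*a^5 - 44.0888*a^4 + 37.6097*a^3 - 44.0003*a^2 + 16.1218*a - 6.9978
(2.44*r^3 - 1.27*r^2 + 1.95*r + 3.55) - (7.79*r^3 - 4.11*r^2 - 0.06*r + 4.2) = -5.35*r^3 + 2.84*r^2 + 2.01*r - 0.65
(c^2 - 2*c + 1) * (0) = 0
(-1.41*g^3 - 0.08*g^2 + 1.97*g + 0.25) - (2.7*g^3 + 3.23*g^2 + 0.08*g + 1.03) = -4.11*g^3 - 3.31*g^2 + 1.89*g - 0.78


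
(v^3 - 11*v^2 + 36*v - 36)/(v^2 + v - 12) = (v^2 - 8*v + 12)/(v + 4)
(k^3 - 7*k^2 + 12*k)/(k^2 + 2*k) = (k^2 - 7*k + 12)/(k + 2)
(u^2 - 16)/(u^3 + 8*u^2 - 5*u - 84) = (u - 4)/(u^2 + 4*u - 21)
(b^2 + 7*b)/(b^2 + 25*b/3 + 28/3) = 3*b/(3*b + 4)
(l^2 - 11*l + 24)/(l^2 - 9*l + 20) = (l^2 - 11*l + 24)/(l^2 - 9*l + 20)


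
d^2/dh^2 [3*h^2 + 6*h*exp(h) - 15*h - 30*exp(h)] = 6*h*exp(h) - 18*exp(h) + 6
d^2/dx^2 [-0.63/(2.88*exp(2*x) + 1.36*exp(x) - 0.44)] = (-0.63*(5.76*exp(x) + 1.36)*(11.52*exp(x) + 2.72)*exp(x) + (7.2576*exp(x) + 0.8568)*(2.88*exp(2*x) + 1.36*exp(x) - 0.44))*exp(x)/(2.88*exp(2*x) + 1.36*exp(x) - 0.44)^3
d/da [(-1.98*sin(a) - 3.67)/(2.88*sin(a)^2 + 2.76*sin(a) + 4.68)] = (5.7024*sin(a)^2 + 21.1392*sin(a) + 0.8628)*cos(a)/(8.2944*sin(a)^4 + 15.8976*sin(a)^3 + 34.5744*sin(a)^2 + 25.8336*sin(a) + 21.9024)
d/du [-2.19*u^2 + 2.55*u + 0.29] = 2.55 - 4.38*u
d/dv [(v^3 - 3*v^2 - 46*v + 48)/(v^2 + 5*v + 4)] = (v^4 + 10*v^3 + 43*v^2 - 120*v - 424)/(v^4 + 10*v^3 + 33*v^2 + 40*v + 16)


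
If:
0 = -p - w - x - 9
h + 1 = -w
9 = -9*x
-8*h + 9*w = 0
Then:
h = -9/17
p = -128/17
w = -8/17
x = -1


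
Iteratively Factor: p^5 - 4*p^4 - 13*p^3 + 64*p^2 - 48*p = (p + 4)*(p^4 - 8*p^3 + 19*p^2 - 12*p) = (p - 3)*(p + 4)*(p^3 - 5*p^2 + 4*p) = (p - 3)*(p - 1)*(p + 4)*(p^2 - 4*p) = p*(p - 3)*(p - 1)*(p + 4)*(p - 4)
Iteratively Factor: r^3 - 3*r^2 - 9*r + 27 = (r - 3)*(r^2 - 9) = (r - 3)*(r + 3)*(r - 3)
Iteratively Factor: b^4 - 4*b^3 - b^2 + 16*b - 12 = (b - 2)*(b^3 - 2*b^2 - 5*b + 6) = (b - 3)*(b - 2)*(b^2 + b - 2) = (b - 3)*(b - 2)*(b - 1)*(b + 2)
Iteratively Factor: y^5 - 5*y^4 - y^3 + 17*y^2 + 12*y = (y - 3)*(y^4 - 2*y^3 - 7*y^2 - 4*y) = (y - 4)*(y - 3)*(y^3 + 2*y^2 + y) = y*(y - 4)*(y - 3)*(y^2 + 2*y + 1) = y*(y - 4)*(y - 3)*(y + 1)*(y + 1)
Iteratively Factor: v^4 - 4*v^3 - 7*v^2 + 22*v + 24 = (v - 4)*(v^3 - 7*v - 6) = (v - 4)*(v + 2)*(v^2 - 2*v - 3) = (v - 4)*(v + 1)*(v + 2)*(v - 3)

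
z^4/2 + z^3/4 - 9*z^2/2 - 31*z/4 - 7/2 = (z/2 + 1)*(z - 7/2)*(z + 1)^2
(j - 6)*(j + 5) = j^2 - j - 30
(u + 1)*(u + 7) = u^2 + 8*u + 7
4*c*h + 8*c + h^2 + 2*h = (4*c + h)*(h + 2)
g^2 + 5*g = g*(g + 5)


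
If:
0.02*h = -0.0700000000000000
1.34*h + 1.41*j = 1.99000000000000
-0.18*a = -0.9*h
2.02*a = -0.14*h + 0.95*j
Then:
No Solution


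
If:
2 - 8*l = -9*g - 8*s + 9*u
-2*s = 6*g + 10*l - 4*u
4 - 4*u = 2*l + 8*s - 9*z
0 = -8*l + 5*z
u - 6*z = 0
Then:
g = 890/4083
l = 90/1361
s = 388/1361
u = 864/1361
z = 144/1361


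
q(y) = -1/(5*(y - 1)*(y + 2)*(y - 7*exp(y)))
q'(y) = -(7*exp(y) - 1)/(5*(y - 1)*(y + 2)*(y - 7*exp(y))^2) + 1/(5*(y - 1)*(y + 2)^2*(y - 7*exp(y))) + 1/(5*(y - 1)^2*(y + 2)*(y - 7*exp(y)))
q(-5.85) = 0.00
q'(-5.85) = 0.00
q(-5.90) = 0.00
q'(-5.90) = 0.00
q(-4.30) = 0.00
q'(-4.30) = 0.00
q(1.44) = 0.00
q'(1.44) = -0.02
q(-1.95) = -0.46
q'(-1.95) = 9.05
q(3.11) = 0.00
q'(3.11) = -0.00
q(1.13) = 0.02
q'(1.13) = -0.22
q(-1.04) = -0.03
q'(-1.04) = 0.03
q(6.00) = 0.00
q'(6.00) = 0.00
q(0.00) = -0.01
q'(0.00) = 0.01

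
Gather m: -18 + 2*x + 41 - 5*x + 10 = 33 - 3*x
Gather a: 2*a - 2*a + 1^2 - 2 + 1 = 0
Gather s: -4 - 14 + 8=-10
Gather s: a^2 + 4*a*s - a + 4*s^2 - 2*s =a^2 - a + 4*s^2 + s*(4*a - 2)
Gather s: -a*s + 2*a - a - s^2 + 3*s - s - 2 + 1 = a - s^2 + s*(2 - a) - 1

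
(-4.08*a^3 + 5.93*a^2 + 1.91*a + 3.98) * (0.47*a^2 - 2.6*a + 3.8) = -1.9176*a^5 + 13.3951*a^4 - 30.0243*a^3 + 19.4386*a^2 - 3.09*a + 15.124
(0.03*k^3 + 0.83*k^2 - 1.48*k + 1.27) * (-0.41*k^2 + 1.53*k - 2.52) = -0.0123*k^5 - 0.2944*k^4 + 1.8011*k^3 - 4.8767*k^2 + 5.6727*k - 3.2004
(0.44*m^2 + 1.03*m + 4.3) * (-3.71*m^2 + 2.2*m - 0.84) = -1.6324*m^4 - 2.8533*m^3 - 14.0566*m^2 + 8.5948*m - 3.612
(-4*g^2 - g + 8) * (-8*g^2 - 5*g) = 32*g^4 + 28*g^3 - 59*g^2 - 40*g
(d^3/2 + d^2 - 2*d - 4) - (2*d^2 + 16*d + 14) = d^3/2 - d^2 - 18*d - 18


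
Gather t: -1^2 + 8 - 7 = 0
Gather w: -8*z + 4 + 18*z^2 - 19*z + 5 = 18*z^2 - 27*z + 9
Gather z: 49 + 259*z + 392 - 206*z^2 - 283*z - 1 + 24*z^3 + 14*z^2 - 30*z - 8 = 24*z^3 - 192*z^2 - 54*z + 432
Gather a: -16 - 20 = -36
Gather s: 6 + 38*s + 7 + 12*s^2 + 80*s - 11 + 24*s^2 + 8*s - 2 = 36*s^2 + 126*s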